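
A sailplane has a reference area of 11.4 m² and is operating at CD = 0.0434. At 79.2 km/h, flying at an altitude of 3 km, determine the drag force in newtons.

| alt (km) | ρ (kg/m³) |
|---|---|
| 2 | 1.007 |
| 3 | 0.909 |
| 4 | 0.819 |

At 3 km, from the table: ρ = 0.909 kg/m³.
Convert speed: v = 79.2 km/h ÷ 3.6 = 22 m/s.
Dynamic pressure q = ½ρv² = ½ × 0.909 × 22² = 220 Pa.
D = q·S·CD = 220 × 11.4 × 0.0434 = 109 N

D = 109 N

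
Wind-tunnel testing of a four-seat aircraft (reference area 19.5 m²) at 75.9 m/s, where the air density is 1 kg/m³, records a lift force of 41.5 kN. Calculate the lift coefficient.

From L = ½ρv²S·CL, rearranging gives CL = 2L/(ρv²S).
CL = 2 × 41500 / (1 × 75.9² × 19.5) = 0.739

CL = 0.739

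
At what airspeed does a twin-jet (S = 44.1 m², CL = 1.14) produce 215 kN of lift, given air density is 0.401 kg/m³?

L = ½ρv²S·CL ⇒ v = √(2L/(ρ·S·CL))
v = √(2 × 2.15×10^5 / (0.401 × 44.1 × 1.14)) = √21330 = 146 m/s

v = 146 m/s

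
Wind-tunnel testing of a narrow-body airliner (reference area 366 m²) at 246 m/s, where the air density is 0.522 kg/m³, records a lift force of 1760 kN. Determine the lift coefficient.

From L = ½ρv²S·CL, rearranging gives CL = 2L/(ρv²S).
CL = 2 × 1.76×10^6 / (0.522 × 246² × 366) = 0.304

CL = 0.304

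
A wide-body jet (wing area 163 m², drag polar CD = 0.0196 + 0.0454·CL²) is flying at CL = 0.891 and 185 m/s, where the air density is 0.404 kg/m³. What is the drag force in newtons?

CD = 0.0196 + 0.0454 × 0.891² = 0.05564
D = ½ρv²S·CD = ½ × 0.404 × 185² × 163 × 0.05564 = 62700 N

D = 62700 N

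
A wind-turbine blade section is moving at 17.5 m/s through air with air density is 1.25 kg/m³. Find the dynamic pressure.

q = ½ρv² = ½ × 1.25 × 17.5² = 191 Pa

q = 191 Pa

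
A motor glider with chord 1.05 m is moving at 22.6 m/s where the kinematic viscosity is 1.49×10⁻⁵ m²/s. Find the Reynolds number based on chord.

Re = v·c/ν = 22.6 × 1.05 / (1.49×10⁻⁵) = 1.59×10^6

Re = 1.59×10^6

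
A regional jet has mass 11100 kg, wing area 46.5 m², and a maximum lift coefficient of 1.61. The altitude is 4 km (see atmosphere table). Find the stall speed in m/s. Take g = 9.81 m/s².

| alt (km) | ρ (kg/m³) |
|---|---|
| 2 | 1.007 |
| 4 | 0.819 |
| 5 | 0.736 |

V_stall = 59.6 m/s

At 4 km, from the table: ρ = 0.819 kg/m³.
At stall, lift equals weight: L = W = m·g = 11100 × 9.81 = 1.089×10^5 N.
From L = ½ρV²S·CL,max = W: V_stall = √(2W/(ρSCL,max)) = √(2·1.089×10^5/(0.819·46.5·1.61))
V_stall = √3552 = 59.6 m/s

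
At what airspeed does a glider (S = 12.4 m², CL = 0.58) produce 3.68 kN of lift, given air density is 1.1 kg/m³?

v = 30.5 m/s

L = ½ρv²S·CL ⇒ v = √(2L/(ρ·S·CL))
v = √(2 × 3680 / (1.1 × 12.4 × 0.58)) = √930.3 = 30.5 m/s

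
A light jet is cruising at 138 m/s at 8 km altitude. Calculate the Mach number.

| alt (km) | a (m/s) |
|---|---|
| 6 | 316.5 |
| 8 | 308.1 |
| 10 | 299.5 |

M = 0.448

At 8 km, from the table: a = 308.1 m/s.
M = v/a = 138 / 308.1 = 0.448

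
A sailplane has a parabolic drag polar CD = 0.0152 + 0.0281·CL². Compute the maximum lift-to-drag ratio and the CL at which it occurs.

For CD = CD0 + K·CL², (L/D)max occurs at CL* = √(CD0/K) and equals 1/(2√(K·CD0)).
(L/D)max = 1/(2√(0.0281 × 0.0152)) = 1/(2 × 0.02067) = 24.2
CL* = √(0.0152/0.0281) = 0.735

(L/D)max = 24.2, at CL = 0.735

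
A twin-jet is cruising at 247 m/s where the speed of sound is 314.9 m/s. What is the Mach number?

M = 0.784

M = v/a = 247 / 314.9 = 0.784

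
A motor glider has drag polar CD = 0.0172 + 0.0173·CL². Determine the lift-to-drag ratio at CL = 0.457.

CD = 0.0172 + 0.0173 × 0.457² = 0.02081
L/D = CL/CD = 0.457 / 0.02081 = 22

L/D = 22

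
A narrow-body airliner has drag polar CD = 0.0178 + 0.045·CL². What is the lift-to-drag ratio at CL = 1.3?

L/D = 13.9

CD = 0.0178 + 0.045 × 1.3² = 0.09385
L/D = CL/CD = 1.3 / 0.09385 = 13.9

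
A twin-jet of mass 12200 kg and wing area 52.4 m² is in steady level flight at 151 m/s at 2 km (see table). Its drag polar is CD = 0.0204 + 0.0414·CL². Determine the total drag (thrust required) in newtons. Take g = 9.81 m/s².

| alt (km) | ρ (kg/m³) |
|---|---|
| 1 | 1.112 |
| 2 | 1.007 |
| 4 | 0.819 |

D = 13300 N

At 2 km, from the table: ρ = 1.007 kg/m³.
Level flight ⇒ L = W = m·g = 12200 × 9.81 = 1.1968×10^5 N.
Dynamic pressure q = 0.5 × 1.007 × 151² = 11480 Pa.
CL = W/(q·S) = 1.1968×10^5 / (11480 × 52.4) = 0.199.
CD = 0.0204 + 0.0414 × 0.199² = 0.02204.
D = q·S·CD = 11480 × 52.4 × 0.02204 = 13260 N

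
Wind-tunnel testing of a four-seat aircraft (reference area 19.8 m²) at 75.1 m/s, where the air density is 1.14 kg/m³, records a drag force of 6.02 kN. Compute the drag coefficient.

CD = 0.0946

From D = ½ρv²S·CD, rearranging gives CD = 2D/(ρv²S).
CD = 2 × 6020 / (1.14 × 75.1² × 19.8) = 0.0946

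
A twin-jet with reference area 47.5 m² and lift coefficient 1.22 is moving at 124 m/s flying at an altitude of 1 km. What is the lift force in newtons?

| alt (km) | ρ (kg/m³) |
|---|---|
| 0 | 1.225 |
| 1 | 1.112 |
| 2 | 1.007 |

At 1 km, from the table: ρ = 1.112 kg/m³.
Dynamic pressure q = ½ρv² = ½ × 1.112 × 124² = 8549 Pa.
L = q·S·CL = 8549 × 47.5 × 1.22 = 4.95×10^5 N ≈ 495 kN

L = 4.95×10^5 N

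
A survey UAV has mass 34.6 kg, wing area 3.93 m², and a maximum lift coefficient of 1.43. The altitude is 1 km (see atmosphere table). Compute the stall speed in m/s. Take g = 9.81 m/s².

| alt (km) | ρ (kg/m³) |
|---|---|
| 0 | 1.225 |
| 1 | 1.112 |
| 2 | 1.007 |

V_stall = 10.4 m/s

At 1 km, from the table: ρ = 1.112 kg/m³.
Weight W = mg = 34.6 × 9.81 = 339.4 N.
From L = ½ρV²S·CL,max = W: V_stall = √(2W/(ρSCL,max)) = √(2·339.4/(1.112·3.93·1.43))
V_stall = √108.6 = 10.4 m/s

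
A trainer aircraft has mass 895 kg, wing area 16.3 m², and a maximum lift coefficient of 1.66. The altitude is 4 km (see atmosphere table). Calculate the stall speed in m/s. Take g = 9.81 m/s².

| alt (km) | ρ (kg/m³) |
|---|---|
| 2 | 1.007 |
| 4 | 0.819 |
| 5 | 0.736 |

At 4 km, from the table: ρ = 0.819 kg/m³.
Weight W = mg = 895 × 9.81 = 8780 N.
V_stall = √(2W/(ρ·S·CL,max)) = √(2 × 8780 / (0.819 × 16.3 × 1.66))
V_stall = √792.4 = 28.1 m/s

V_stall = 28.1 m/s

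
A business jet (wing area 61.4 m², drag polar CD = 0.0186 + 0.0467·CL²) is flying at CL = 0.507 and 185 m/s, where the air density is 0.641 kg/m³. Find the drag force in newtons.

D = 20600 N

CD = 0.0186 + 0.0467 × 0.507² = 0.0306
D = ½ρv²S·CD = ½ × 0.641 × 185² × 61.4 × 0.0306 = 20600 N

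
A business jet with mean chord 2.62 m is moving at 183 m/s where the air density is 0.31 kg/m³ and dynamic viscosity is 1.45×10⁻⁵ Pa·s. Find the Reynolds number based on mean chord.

Re = ρ·v·c/μ = 0.31 × 183 × 2.62 / (1.45×10⁻⁵) = 1.03×10^7

Re = 1.03×10^7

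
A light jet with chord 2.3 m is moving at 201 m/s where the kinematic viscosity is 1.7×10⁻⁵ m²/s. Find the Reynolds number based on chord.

Re = v·c/ν = 201 × 2.3 / (1.7×10⁻⁵) = 2.72×10^7

Re = 2.72×10^7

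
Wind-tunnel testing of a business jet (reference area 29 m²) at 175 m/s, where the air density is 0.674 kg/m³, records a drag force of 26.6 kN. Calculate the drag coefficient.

CD = 0.0889

From D = ½ρv²S·CD, rearranging gives CD = 2D/(ρv²S).
CD = 2 × 26600 / (0.674 × 175² × 29) = 0.0889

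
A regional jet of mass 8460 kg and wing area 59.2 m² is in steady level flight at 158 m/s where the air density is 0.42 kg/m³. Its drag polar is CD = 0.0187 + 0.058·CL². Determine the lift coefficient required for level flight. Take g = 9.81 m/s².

CL = 0.267

Weight W = mg = 8460 × 9.81 = 82993 N; in level flight L = W.
q = ½ρv² = ½ × 0.42 × 158² = 5242 Pa.
CL = W/(q·S) = 82993 / (5242 × 59.2) = 0.2674.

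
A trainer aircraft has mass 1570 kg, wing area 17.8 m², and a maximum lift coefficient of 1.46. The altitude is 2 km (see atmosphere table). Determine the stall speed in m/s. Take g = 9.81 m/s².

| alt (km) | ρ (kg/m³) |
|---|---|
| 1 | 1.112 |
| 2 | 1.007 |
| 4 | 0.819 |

At 2 km, from the table: ρ = 1.007 kg/m³.
Weight W = mg = 1570 × 9.81 = 15400 N.
From L = ½ρV²S·CL,max = W: V_stall = √(2W/(ρSCL,max)) = √(2·15400/(1.007·17.8·1.46))
V_stall = √1177 = 34.3 m/s

V_stall = 34.3 m/s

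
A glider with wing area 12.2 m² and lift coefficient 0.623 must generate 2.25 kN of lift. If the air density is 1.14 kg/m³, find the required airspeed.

v = 22.8 m/s

L = ½ρv²S·CL ⇒ v = √(2L/(ρ·S·CL))
v = √(2 × 2250 / (1.14 × 12.2 × 0.623)) = √519.3 = 22.8 m/s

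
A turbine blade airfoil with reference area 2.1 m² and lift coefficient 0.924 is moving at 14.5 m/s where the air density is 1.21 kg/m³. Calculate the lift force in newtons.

L = 247 N

Dynamic pressure q = ½ρv² = ½ × 1.21 × 14.5² = 127.2 Pa.
L = q·S·CL = 127.2 × 2.1 × 0.924 = 247 N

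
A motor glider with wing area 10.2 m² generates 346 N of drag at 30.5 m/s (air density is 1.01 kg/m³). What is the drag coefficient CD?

CD = 0.0722

From D = ½ρv²S·CD, rearranging gives CD = 2D/(ρv²S).
CD = 2 × 346 / (1.01 × 30.5² × 10.2) = 0.0722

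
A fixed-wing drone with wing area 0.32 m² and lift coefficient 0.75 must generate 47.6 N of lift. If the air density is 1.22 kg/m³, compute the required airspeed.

L = ½ρv²S·CL ⇒ v = √(2L/(ρ·S·CL))
v = √(2 × 47.6 / (1.22 × 0.32 × 0.75)) = √325.1 = 18 m/s

v = 18 m/s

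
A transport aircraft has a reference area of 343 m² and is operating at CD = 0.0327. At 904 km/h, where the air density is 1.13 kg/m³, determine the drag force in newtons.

Convert speed: v = 904 km/h ÷ 3.6 = 251.1 m/s.
Dynamic pressure q = ½ρv² = ½ × 1.13 × 251.1² = 35630 Pa.
D = q·S·CD = 35630 × 343 × 0.0327 = 4×10^5 N ≈ 400 kN

D = 4×10^5 N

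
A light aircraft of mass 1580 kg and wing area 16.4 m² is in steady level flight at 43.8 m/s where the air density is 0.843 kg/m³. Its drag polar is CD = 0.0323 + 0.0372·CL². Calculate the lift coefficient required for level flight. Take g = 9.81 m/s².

CL = 1.17

Level flight ⇒ L = W = m·g = 1580 × 9.81 = 15500 N.
q = ½ρv² = ½ × 0.843 × 43.8² = 808.6 Pa.
Required CL = L/(qS) = 15500/(808.6·16.4) = 1.169.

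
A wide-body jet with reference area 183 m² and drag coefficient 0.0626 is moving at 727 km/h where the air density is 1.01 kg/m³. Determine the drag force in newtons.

D = 2.36×10^5 N

Convert speed: v = 727 km/h ÷ 3.6 = 201.9 m/s.
D = ½ρv²S·CD = ½ × 1.01 × 201.9² × 183 × 0.0626 = 2.36×10^5 N ≈ 236 kN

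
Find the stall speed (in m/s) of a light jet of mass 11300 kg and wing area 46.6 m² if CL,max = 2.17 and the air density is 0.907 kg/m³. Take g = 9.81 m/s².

V_stall = 49.2 m/s

Weight W = mg = 11300 × 9.81 = 1.109×10^5 N.
V_stall = √(2W/(ρ·S·CL,max)) = √(2 × 1.109×10^5 / (0.907 × 46.6 × 2.17))
V_stall = √2417 = 49.2 m/s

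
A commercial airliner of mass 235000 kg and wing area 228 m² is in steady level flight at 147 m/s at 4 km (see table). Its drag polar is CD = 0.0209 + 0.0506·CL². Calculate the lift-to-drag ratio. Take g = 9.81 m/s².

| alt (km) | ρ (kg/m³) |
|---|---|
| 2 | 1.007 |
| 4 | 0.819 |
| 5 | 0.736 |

At 4 km, from the table: ρ = 0.819 kg/m³.
Level flight ⇒ L = W = m·g = 235000 × 9.81 = 2.3054×10^6 N.
q = ½ρv² = ½ × 0.819 × 147² = 8849 Pa.
CL = 2W/(ρv²S) = 2×2.3054×10^6/(0.819×147²×228) = 1.143.
CD = 0.0209 + 0.0506 × 1.143² = 0.08697.
L/D = CL/CD = 1.143 / 0.08697 = 13.1

L/D = 13.1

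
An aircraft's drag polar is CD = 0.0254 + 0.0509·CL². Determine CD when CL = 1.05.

CD = 0.0815

CD = 0.0254 + 0.0509 × 1.05² = 0.0254 + 0.05612 = 0.0815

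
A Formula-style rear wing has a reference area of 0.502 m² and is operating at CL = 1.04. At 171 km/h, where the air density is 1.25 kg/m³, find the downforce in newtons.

L = 736 N

Convert speed: v = 171 km/h ÷ 3.6 = 47.5 m/s.
Dynamic pressure q = ½ρv² = ½ × 1.25 × 47.5² = 1410 Pa.
L = q·S·CL = 1410 × 0.502 × 1.04 = 736 N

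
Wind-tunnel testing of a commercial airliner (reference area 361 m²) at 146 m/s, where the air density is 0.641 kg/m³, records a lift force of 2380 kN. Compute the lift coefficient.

From L = ½ρv²S·CL, rearranging gives CL = 2L/(ρv²S).
CL = 2 × 2.38×10^6 / (0.641 × 146² × 361) = 0.965

CL = 0.965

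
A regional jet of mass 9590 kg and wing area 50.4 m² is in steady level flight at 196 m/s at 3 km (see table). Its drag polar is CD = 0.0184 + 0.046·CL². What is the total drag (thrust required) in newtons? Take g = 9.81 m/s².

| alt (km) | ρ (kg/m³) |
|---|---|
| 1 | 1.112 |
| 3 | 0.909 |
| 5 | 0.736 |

At 3 km, from the table: ρ = 0.909 kg/m³.
Level flight ⇒ L = W = m·g = 9590 × 9.81 = 94078 N.
q = ½ρv² = ½ × 0.909 × 196² = 17460 Pa.
Required CL = L/(qS) = 94078/(17460·50.4) = 0.1069.
CD = 0.0184 + 0.046 × 0.1069² = 0.01893.
D = q·S·CD = 17460 × 50.4 × 0.01893 = 16650 N

D = 16700 N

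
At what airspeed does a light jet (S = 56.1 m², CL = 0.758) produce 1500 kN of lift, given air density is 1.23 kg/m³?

L = ½ρv²S·CL ⇒ v = √(2L/(ρ·S·CL))
v = √(2 × 1.5×10^6 / (1.23 × 56.1 × 0.758)) = √57360 = 239 m/s

v = 239 m/s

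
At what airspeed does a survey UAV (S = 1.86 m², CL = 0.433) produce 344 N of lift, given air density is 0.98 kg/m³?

L = ½ρv²S·CL ⇒ v = √(2L/(ρ·S·CL))
v = √(2 × 344 / (0.98 × 1.86 × 0.433)) = √871.7 = 29.5 m/s

v = 29.5 m/s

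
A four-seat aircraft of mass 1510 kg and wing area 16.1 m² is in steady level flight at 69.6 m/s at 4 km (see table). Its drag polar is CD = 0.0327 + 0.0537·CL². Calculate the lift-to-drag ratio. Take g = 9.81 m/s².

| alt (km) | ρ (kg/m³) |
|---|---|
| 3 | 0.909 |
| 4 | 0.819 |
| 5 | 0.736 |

At 4 km, from the table: ρ = 0.819 kg/m³.
In steady level flight, lift balances weight: W = mg = 1510 × 9.81 = 14813 N.
Dynamic pressure q = 0.5 × 0.819 × 69.6² = 1984 Pa.
Required CL = L/(qS) = 14813/(1984·16.1) = 0.4638.
CD = 0.0327 + 0.0537 × 0.4638² = 0.04425.
L/D = CL/CD = 0.4638 / 0.04425 = 10.5

L/D = 10.5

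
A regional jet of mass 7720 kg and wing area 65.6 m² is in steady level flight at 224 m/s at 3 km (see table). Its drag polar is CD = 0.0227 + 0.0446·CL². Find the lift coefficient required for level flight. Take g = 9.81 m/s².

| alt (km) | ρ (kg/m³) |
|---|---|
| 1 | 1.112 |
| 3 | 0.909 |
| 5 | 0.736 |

CL = 0.0506

At 3 km, from the table: ρ = 0.909 kg/m³.
Level flight ⇒ L = W = m·g = 7720 × 9.81 = 75733 N.
Dynamic pressure q = 0.5 × 0.909 × 224² = 22800 Pa.
Required CL = L/(qS) = 75733/(22800·65.6) = 0.05062.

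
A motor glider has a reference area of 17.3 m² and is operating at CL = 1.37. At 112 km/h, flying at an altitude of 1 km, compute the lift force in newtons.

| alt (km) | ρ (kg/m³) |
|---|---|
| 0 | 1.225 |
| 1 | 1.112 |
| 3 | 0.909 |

L = 12800 N

At 1 km, from the table: ρ = 1.112 kg/m³.
Convert speed: v = 112 km/h ÷ 3.6 = 31.11 m/s.
Dynamic pressure q = ½ρv² = ½ × 1.112 × 31.11² = 538.2 Pa.
L = q·S·CL = 538.2 × 17.3 × 1.37 = 12800 N ≈ 12.8 kN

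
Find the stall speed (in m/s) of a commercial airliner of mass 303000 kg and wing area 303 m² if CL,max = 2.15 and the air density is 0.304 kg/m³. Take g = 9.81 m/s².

V_stall = 173 m/s

Stall occurs when L = W at CL,max. W = mg = 303000 × 9.81 = 2.972×10^6 N.
V_stall = √(2W/(ρ·S·CL,max)) = √(2 × 2.972×10^6 / (0.304 × 303 × 2.15))
V_stall = √30020 = 173 m/s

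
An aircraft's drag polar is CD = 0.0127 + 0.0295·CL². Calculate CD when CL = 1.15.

CD = 0.0127 + 0.0295 × 1.15² = 0.0127 + 0.03901 = 0.0517

CD = 0.0517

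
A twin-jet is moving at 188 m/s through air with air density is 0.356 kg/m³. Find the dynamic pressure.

q = ½ρv² = ½ × 0.356 × 188² = 6290 Pa

q = 6290 Pa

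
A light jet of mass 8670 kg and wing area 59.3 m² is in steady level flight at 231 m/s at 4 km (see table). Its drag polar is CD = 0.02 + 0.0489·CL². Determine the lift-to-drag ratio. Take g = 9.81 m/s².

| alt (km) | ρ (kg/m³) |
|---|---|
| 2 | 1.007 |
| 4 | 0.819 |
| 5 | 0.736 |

At 4 km, from the table: ρ = 0.819 kg/m³.
In steady level flight, lift balances weight: W = mg = 8670 × 9.81 = 85053 N.
q = ½ρv² = ½ × 0.819 × 231² = 21850 Pa.
CL = 2W/(ρv²S) = 2×85053/(0.819×231²×59.3) = 0.06564.
CD = 0.02 + 0.0489 × 0.06564² = 0.02021.
L/D = CL/CD = 0.06564 / 0.02021 = 3.25

L/D = 3.25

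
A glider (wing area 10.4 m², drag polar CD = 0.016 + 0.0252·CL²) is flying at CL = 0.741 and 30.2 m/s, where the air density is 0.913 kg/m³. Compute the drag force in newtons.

CD = 0.016 + 0.0252 × 0.741² = 0.02984
D = ½ρv²S·CD = ½ × 0.913 × 30.2² × 10.4 × 0.02984 = 129 N

D = 129 N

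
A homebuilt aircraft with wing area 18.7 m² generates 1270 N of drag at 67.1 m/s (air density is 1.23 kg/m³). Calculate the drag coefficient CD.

From D = ½ρv²S·CD, rearranging gives CD = 2D/(ρv²S).
CD = 2 × 1270 / (1.23 × 67.1² × 18.7) = 0.0245

CD = 0.0245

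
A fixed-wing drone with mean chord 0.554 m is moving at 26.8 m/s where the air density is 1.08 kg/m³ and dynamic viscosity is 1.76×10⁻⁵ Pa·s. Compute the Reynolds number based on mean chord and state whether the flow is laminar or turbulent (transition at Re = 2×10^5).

Re = 9.11×10^5 (turbulent)

Re = ρ·v·c/μ = 1.08 × 26.8 × 0.554 / (1.76×10⁻⁵) = 9.11×10^5
Since 9.11×10^5 > 2×10^5, the flow is turbulent.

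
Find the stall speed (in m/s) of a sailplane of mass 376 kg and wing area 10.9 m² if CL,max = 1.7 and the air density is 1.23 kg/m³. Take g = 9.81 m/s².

At stall, lift equals weight: L = W = m·g = 376 × 9.81 = 3689 N.
V_stall = √(2W/(ρ·S·CL,max)) = √(2 × 3689 / (1.23 × 10.9 × 1.7))
V_stall = √323.7 = 18 m/s

V_stall = 18 m/s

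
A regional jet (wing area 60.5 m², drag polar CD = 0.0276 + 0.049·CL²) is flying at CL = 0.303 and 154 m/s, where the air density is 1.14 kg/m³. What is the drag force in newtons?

D = 26300 N

CD = 0.0276 + 0.049 × 0.303² = 0.0321
D = ½ρv²S·CD = ½ × 1.14 × 154² × 60.5 × 0.0321 = 26300 N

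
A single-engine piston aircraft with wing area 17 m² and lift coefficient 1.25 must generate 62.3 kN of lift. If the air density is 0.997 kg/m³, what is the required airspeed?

v = 76.7 m/s

L = ½ρv²S·CL ⇒ v = √(2L/(ρ·S·CL))
v = √(2 × 62300 / (0.997 × 17 × 1.25)) = √5881 = 76.7 m/s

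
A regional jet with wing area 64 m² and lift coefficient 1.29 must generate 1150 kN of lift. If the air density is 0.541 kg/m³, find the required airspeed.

v = 227 m/s

L = ½ρv²S·CL ⇒ v = √(2L/(ρ·S·CL))
v = √(2 × 1.15×10^6 / (0.541 × 64 × 1.29)) = √51490 = 227 m/s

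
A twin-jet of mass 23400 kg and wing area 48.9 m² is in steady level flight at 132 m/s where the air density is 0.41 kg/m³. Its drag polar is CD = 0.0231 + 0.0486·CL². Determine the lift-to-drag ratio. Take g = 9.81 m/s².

L/D = 12.3

Weight W = mg = 23400 × 9.81 = 2.2955×10^5 N; in level flight L = W.
Dynamic pressure q = 0.5 × 0.41 × 132² = 3572 Pa.
CL = W/(q·S) = 2.2955×10^5 / (3572 × 48.9) = 1.314.
CD = 0.0231 + 0.0486 × 1.314² = 0.107.
L/D = CL/CD = 1.314 / 0.107 = 12.3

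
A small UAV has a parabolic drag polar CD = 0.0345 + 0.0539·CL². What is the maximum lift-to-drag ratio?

For CD = CD0 + K·CL², (L/D)max occurs at CL* = √(CD0/K) and equals 1/(2√(K·CD0)).
(L/D)max = 1/(2√(0.0539 × 0.0345)) = 1/(2 × 0.04312) = 11.6

(L/D)max = 11.6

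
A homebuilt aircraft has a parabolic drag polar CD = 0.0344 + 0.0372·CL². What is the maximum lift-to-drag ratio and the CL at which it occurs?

(L/D)max = 14, at CL = 0.962

For CD = CD0 + K·CL², (L/D)max occurs at CL* = √(CD0/K) and equals 1/(2√(K·CD0)).
(L/D)max = 1/(2√(0.0372 × 0.0344)) = 1/(2 × 0.03577) = 14
CL* = √(0.0344/0.0372) = 0.962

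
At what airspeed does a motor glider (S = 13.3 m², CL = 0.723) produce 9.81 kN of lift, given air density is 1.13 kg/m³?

v = 42.5 m/s

L = ½ρv²S·CL ⇒ v = √(2L/(ρ·S·CL))
v = √(2 × 9810 / (1.13 × 13.3 × 0.723)) = √1806 = 42.5 m/s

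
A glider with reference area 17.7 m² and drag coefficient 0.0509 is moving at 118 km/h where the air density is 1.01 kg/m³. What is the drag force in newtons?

D = 489 N

Convert speed: v = 118 km/h ÷ 3.6 = 32.78 m/s.
Dynamic pressure q = ½ρv² = ½ × 1.01 × 32.78² = 542.6 Pa.
D = q·S·CD = 542.6 × 17.7 × 0.0509 = 489 N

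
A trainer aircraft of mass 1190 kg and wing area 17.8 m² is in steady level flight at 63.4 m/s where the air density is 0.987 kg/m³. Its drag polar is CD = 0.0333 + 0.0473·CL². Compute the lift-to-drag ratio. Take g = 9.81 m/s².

L/D = 8.59

Level flight ⇒ L = W = m·g = 1190 × 9.81 = 11674 N.
Dynamic pressure q = 0.5 × 0.987 × 63.4² = 1984 Pa.
CL = W/(q·S) = 11674 / (1984 × 17.8) = 0.3306.
CD = 0.0333 + 0.0473 × 0.3306² = 0.03847.
L/D = CL/CD = 0.3306 / 0.03847 = 8.59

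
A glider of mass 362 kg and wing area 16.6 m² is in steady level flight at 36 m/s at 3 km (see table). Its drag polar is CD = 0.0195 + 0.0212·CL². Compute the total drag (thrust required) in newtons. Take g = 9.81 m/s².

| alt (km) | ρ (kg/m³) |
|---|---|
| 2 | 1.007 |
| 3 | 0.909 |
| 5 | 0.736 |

D = 218 N

At 3 km, from the table: ρ = 0.909 kg/m³.
In steady level flight, lift balances weight: W = mg = 362 × 9.81 = 3551.2 N.
Dynamic pressure q = 0.5 × 0.909 × 36² = 589 Pa.
CL = 2W/(ρv²S) = 2×3551.2/(0.909×36²×16.6) = 0.3632.
CD = 0.0195 + 0.0212 × 0.3632² = 0.0223.
D = q·S·CD = 589 × 16.6 × 0.0223 = 218 N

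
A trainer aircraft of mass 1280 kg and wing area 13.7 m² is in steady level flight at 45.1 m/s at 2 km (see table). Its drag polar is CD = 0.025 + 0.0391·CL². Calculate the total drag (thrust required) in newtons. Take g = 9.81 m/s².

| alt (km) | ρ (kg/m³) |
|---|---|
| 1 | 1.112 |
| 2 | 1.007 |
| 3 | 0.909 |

D = 790 N

At 2 km, from the table: ρ = 1.007 kg/m³.
Level flight ⇒ L = W = m·g = 1280 × 9.81 = 12557 N.
Dynamic pressure q = 0.5 × 1.007 × 45.1² = 1024 Pa.
CL = W/(q·S) = 12557 / (1024 × 13.7) = 0.895.
CD = 0.025 + 0.0391 × 0.895² = 0.05632.
D = q·S·CD = 1024 × 13.7 × 0.05632 = 790.2 N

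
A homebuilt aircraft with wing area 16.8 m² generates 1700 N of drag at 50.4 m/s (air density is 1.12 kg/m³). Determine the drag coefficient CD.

CD = 0.0711

From D = ½ρv²S·CD, rearranging gives CD = 2D/(ρv²S).
CD = 2 × 1700 / (1.12 × 50.4² × 16.8) = 0.0711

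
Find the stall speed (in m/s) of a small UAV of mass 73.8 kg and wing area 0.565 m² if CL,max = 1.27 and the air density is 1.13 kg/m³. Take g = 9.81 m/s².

V_stall = 42.3 m/s

At stall, lift equals weight: L = W = m·g = 73.8 × 9.81 = 724 N.
From L = ½ρV²S·CL,max = W: V_stall = √(2W/(ρSCL,max)) = √(2·724/(1.13·0.565·1.27))
V_stall = √1786 = 42.3 m/s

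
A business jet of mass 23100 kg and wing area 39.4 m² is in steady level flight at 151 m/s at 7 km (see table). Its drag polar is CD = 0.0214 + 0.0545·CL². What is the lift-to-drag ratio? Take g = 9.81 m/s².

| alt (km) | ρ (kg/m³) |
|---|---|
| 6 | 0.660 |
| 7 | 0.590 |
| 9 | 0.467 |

At 7 km, from the table: ρ = 0.590 kg/m³.
Weight W = mg = 23100 × 9.81 = 2.2661×10^5 N; in level flight L = W.
q = ½ρv² = ½ × 0.59 × 151² = 6726 Pa.
CL = W/(q·S) = 2.2661×10^5 / (6726 × 39.4) = 0.8551.
CD = 0.0214 + 0.0545 × 0.8551² = 0.06125.
L/D = CL/CD = 0.8551 / 0.06125 = 14

L/D = 14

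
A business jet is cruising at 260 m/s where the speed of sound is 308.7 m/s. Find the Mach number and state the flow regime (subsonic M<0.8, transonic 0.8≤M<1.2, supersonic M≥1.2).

M = 0.842 (transonic)

M = v/a = 260 / 308.7 = 0.842
M = 0.842 → transonic.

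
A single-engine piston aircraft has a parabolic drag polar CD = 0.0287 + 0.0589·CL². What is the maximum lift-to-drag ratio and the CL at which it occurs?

(L/D)max = 12.2, at CL = 0.698

For CD = CD0 + K·CL², (L/D)max occurs at CL* = √(CD0/K) and equals 1/(2√(K·CD0)).
(L/D)max = 1/(2√(0.0589 × 0.0287)) = 1/(2 × 0.04111) = 12.2
CL* = √(0.0287/0.0589) = 0.698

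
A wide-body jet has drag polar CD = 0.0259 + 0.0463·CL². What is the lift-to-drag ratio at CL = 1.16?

CD = 0.0259 + 0.0463 × 1.16² = 0.0882
L/D = CL/CD = 1.16 / 0.0882 = 13.2

L/D = 13.2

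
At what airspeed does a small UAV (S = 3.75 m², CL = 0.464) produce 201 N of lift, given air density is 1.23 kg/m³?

v = 13.7 m/s

L = ½ρv²S·CL ⇒ v = √(2L/(ρ·S·CL))
v = √(2 × 201 / (1.23 × 3.75 × 0.464)) = √187.8 = 13.7 m/s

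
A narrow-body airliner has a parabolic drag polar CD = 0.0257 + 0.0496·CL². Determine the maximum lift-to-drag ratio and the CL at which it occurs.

For CD = CD0 + K·CL², (L/D)max occurs at CL* = √(CD0/K) and equals 1/(2√(K·CD0)).
(L/D)max = 1/(2√(0.0496 × 0.0257)) = 1/(2 × 0.0357) = 14
CL* = √(0.0257/0.0496) = 0.72

(L/D)max = 14, at CL = 0.72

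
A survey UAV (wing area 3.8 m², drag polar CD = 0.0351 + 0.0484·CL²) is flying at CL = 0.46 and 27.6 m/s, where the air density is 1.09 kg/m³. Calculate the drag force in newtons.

D = 71.5 N

CD = 0.0351 + 0.0484 × 0.46² = 0.04534
D = ½ρv²S·CD = ½ × 1.09 × 27.6² × 3.8 × 0.04534 = 71.5 N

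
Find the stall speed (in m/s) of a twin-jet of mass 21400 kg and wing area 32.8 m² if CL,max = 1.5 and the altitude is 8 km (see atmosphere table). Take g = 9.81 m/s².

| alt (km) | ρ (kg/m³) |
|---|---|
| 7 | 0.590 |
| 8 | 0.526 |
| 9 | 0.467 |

V_stall = 127 m/s

At 8 km, from the table: ρ = 0.526 kg/m³.
Stall occurs when L = W at CL,max. W = mg = 21400 × 9.81 = 2.099×10^5 N.
From L = ½ρV²S·CL,max = W: V_stall = √(2W/(ρSCL,max)) = √(2·2.099×10^5/(0.526·32.8·1.5))
V_stall = √16220 = 127 m/s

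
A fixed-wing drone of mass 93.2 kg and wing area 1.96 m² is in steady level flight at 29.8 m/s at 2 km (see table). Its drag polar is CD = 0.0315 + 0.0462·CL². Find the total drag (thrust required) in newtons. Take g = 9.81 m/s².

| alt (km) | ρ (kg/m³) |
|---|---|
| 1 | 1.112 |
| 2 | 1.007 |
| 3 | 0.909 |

At 2 km, from the table: ρ = 1.007 kg/m³.
Weight W = mg = 93.2 × 9.81 = 914.29 N; in level flight L = W.
Dynamic pressure q = 0.5 × 1.007 × 29.8² = 447.1 Pa.
Required CL = L/(qS) = 914.29/(447.1·1.96) = 1.043.
CD = 0.0315 + 0.0462 × 1.043² = 0.08178.
D = q·S·CD = 447.1 × 1.96 × 0.08178 = 71.67 N

D = 71.7 N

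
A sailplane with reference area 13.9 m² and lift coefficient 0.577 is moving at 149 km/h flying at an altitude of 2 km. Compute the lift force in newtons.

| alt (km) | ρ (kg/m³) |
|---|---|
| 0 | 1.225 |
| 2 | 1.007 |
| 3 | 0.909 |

At 2 km, from the table: ρ = 1.007 kg/m³.
Convert speed: v = 149 km/h ÷ 3.6 = 41.39 m/s.
Dynamic pressure q = ½ρv² = ½ × 1.007 × 41.39² = 862.5 Pa.
L = q·S·CL = 862.5 × 13.9 × 0.577 = 6920 N ≈ 6.92 kN

L = 6920 N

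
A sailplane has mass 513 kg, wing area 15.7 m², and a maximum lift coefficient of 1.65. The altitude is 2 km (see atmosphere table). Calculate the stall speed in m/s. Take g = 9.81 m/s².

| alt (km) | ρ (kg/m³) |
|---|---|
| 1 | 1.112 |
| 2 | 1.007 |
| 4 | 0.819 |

V_stall = 19.6 m/s

At 2 km, from the table: ρ = 1.007 kg/m³.
At stall, lift equals weight: L = W = m·g = 513 × 9.81 = 5033 N.
V_stall = √(2W/(ρ·S·CL,max)) = √(2 × 5033 / (1.007 × 15.7 × 1.65))
V_stall = √385.8 = 19.6 m/s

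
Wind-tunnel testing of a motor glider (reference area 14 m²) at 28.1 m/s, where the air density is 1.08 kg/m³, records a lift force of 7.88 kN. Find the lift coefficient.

CL = 1.32

From L = ½ρv²S·CL, rearranging gives CL = 2L/(ρv²S).
CL = 2 × 7880 / (1.08 × 28.1² × 14) = 1.32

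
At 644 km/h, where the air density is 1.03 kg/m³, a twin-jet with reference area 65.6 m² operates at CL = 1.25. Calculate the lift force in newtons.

Convert speed: v = 644 km/h ÷ 3.6 = 178.9 m/s.
Dynamic pressure q = ½ρv² = ½ × 1.03 × 178.9² = 16480 Pa.
L = q·S·CL = 16480 × 65.6 × 1.25 = 1.35×10^6 N ≈ 1350 kN

L = 1.35×10^6 N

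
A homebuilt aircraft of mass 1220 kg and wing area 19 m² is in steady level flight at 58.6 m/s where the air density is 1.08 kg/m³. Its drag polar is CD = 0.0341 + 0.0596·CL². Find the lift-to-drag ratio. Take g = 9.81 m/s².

In steady level flight, lift balances weight: W = mg = 1220 × 9.81 = 11968 N.
Dynamic pressure q = 0.5 × 1.08 × 58.6² = 1854 Pa.
Required CL = L/(qS) = 11968/(1854·19) = 0.3397.
CD = 0.0341 + 0.0596 × 0.3397² = 0.04098.
L/D = CL/CD = 0.3397 / 0.04098 = 8.29

L/D = 8.29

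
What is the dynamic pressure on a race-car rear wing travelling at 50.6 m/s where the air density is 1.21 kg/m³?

q = ½ρv² = ½ × 1.21 × 50.6² = 1550 Pa

q = 1550 Pa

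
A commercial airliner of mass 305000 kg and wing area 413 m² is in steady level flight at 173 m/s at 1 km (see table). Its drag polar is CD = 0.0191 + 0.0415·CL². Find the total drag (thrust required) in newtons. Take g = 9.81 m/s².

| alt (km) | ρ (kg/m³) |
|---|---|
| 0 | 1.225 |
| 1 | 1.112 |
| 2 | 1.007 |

At 1 km, from the table: ρ = 1.112 kg/m³.
In steady level flight, lift balances weight: W = mg = 305000 × 9.81 = 2.992×10^6 N.
Dynamic pressure q = 0.5 × 1.112 × 173² = 16640 Pa.
CL = 2W/(ρv²S) = 2×2.992×10^6/(1.112×173²×413) = 0.4354.
CD = 0.0191 + 0.0415 × 0.4354² = 0.02697.
D = q·S·CD = 16640 × 413 × 0.02697 = 1.853×10^5 N

D = 1.85×10^5 N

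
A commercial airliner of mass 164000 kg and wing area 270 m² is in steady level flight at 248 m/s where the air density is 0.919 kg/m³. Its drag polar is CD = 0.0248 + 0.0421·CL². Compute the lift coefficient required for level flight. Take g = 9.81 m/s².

CL = 0.211

Level flight ⇒ L = W = m·g = 164000 × 9.81 = 1.6088×10^6 N.
q = ½ρv² = ½ × 0.919 × 248² = 28260 Pa.
CL = 2W/(ρv²S) = 2×1.6088×10^6/(0.919×248²×270) = 0.2108.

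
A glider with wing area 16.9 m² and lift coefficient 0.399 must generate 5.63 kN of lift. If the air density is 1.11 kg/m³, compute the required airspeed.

v = 38.8 m/s

L = ½ρv²S·CL ⇒ v = √(2L/(ρ·S·CL))
v = √(2 × 5630 / (1.11 × 16.9 × 0.399)) = √1504 = 38.8 m/s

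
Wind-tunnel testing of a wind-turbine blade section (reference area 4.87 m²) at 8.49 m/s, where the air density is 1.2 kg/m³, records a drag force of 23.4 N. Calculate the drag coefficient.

From D = ½ρv²S·CD, rearranging gives CD = 2D/(ρv²S).
CD = 2 × 23.4 / (1.2 × 8.49² × 4.87) = 0.111

CD = 0.111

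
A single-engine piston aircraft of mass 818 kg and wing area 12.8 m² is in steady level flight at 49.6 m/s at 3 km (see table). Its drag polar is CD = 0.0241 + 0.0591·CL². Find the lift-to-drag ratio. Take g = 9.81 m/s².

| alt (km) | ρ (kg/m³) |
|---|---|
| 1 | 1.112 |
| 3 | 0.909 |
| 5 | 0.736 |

At 3 km, from the table: ρ = 0.909 kg/m³.
Level flight ⇒ L = W = m·g = 818 × 9.81 = 8024.6 N.
q = ½ρv² = ½ × 0.909 × 49.6² = 1118 Pa.
CL = 2W/(ρv²S) = 2×8024.6/(0.909×49.6²×12.8) = 0.5607.
CD = 0.0241 + 0.0591 × 0.5607² = 0.04268.
L/D = CL/CD = 0.5607 / 0.04268 = 13.1

L/D = 13.1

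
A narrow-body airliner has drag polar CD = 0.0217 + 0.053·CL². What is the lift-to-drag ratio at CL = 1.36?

CD = 0.0217 + 0.053 × 1.36² = 0.1197
L/D = CL/CD = 1.36 / 0.1197 = 11.4

L/D = 11.4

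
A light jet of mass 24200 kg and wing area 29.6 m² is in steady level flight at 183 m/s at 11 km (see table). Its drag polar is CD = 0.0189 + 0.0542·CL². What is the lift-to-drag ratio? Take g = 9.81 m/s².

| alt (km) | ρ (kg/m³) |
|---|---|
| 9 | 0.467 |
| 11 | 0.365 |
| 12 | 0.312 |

At 11 km, from the table: ρ = 0.365 kg/m³.
Level flight ⇒ L = W = m·g = 24200 × 9.81 = 2.374×10^5 N.
Dynamic pressure q = 0.5 × 0.365 × 183² = 6112 Pa.
Required CL = L/(qS) = 2.374×10^5/(6112·29.6) = 1.312.
CD = 0.0189 + 0.0542 × 1.312² = 0.1122.
L/D = CL/CD = 1.312 / 0.1122 = 11.7

L/D = 11.7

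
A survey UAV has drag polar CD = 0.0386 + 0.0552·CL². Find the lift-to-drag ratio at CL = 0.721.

L/D = 10.7

CD = 0.0386 + 0.0552 × 0.721² = 0.0673
L/D = CL/CD = 0.721 / 0.0673 = 10.7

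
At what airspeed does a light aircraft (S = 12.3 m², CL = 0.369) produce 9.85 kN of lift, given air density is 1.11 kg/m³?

L = ½ρv²S·CL ⇒ v = √(2L/(ρ·S·CL))
v = √(2 × 9850 / (1.11 × 12.3 × 0.369)) = √3910 = 62.5 m/s

v = 62.5 m/s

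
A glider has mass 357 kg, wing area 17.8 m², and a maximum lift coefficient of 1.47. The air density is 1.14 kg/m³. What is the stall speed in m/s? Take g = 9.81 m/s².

At stall, lift equals weight: L = W = m·g = 357 × 9.81 = 3502 N.
V_stall = √(2W/(ρ·S·CL,max)) = √(2 × 3502 / (1.14 × 17.8 × 1.47))
V_stall = √234.8 = 15.3 m/s

V_stall = 15.3 m/s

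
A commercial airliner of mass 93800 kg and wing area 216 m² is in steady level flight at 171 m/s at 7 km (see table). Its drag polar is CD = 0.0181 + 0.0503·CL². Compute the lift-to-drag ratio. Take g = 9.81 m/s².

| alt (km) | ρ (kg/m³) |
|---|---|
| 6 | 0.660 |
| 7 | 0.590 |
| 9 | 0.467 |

At 7 km, from the table: ρ = 0.590 kg/m³.
Level flight ⇒ L = W = m·g = 93800 × 9.81 = 9.2018×10^5 N.
Dynamic pressure q = 0.5 × 0.59 × 171² = 8626 Pa.
Required CL = L/(qS) = 9.2018×10^5/(8626·216) = 0.4939.
CD = 0.0181 + 0.0503 × 0.4939² = 0.03037.
L/D = CL/CD = 0.4939 / 0.03037 = 16.3

L/D = 16.3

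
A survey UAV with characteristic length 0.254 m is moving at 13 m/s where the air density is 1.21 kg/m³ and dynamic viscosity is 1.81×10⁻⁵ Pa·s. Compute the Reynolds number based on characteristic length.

Re = 2.21×10^5

Re = ρ·v·c/μ = 1.21 × 13 × 0.254 / (1.81×10⁻⁵) = 2.21×10^5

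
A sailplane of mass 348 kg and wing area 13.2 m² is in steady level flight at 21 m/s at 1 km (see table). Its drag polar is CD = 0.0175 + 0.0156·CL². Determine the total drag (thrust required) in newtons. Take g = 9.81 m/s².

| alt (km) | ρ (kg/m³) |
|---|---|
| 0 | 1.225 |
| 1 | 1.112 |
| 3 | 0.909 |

D = 113 N

At 1 km, from the table: ρ = 1.112 kg/m³.
In steady level flight, lift balances weight: W = mg = 348 × 9.81 = 3413.9 N.
q = ½ρv² = ½ × 1.112 × 21² = 245.2 Pa.
CL = W/(q·S) = 3413.9 / (245.2 × 13.2) = 1.055.
CD = 0.0175 + 0.0156 × 1.055² = 0.03486.
D = q·S·CD = 245.2 × 13.2 × 0.03486 = 112.8 N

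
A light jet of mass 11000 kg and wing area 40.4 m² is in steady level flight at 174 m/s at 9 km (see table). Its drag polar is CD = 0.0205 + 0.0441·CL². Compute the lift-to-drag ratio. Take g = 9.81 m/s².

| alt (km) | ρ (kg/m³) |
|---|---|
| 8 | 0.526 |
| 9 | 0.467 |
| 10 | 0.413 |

At 9 km, from the table: ρ = 0.467 kg/m³.
Weight W = mg = 11000 × 9.81 = 1.0791×10^5 N; in level flight L = W.
Dynamic pressure q = 0.5 × 0.467 × 174² = 7069 Pa.
CL = 2W/(ρv²S) = 2×1.0791×10^5/(0.467×174²×40.4) = 0.3778.
CD = 0.0205 + 0.0441 × 0.3778² = 0.0268.
L/D = CL/CD = 0.3778 / 0.0268 = 14.1

L/D = 14.1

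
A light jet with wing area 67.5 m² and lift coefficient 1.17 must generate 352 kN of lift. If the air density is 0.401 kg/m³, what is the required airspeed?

v = 149 m/s

L = ½ρv²S·CL ⇒ v = √(2L/(ρ·S·CL))
v = √(2 × 3.52×10^5 / (0.401 × 67.5 × 1.17)) = √22230 = 149 m/s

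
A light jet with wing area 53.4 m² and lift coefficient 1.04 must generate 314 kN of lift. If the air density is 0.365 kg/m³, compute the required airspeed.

L = ½ρv²S·CL ⇒ v = √(2L/(ρ·S·CL))
v = √(2 × 3.14×10^5 / (0.365 × 53.4 × 1.04)) = √30980 = 176 m/s

v = 176 m/s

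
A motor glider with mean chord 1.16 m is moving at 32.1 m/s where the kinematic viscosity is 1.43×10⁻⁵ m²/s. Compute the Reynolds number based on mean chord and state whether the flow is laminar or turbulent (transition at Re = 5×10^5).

Re = v·c/ν = 32.1 × 1.16 / (1.43×10⁻⁵) = 2.6×10^6
Since 2.6×10^6 > 5×10^5, the flow is turbulent.

Re = 2.6×10^6 (turbulent)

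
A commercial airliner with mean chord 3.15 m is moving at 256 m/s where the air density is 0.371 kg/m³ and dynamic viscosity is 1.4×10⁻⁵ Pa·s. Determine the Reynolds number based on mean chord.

Re = 2.14×10^7

Re = ρ·v·c/μ = 0.371 × 256 × 3.15 / (1.4×10⁻⁵) = 2.14×10^7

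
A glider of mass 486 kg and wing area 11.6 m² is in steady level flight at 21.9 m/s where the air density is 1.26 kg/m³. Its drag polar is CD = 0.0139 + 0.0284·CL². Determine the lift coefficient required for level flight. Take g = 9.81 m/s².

Weight W = mg = 486 × 9.81 = 4767.7 N; in level flight L = W.
q = ½ρv² = ½ × 1.26 × 21.9² = 302.2 Pa.
Required CL = L/(qS) = 4767.7/(302.2·11.6) = 1.36.

CL = 1.36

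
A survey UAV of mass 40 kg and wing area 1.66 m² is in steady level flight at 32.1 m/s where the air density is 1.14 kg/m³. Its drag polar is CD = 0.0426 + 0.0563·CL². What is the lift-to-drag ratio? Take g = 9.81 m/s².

L/D = 7.78

In steady level flight, lift balances weight: W = mg = 40 × 9.81 = 392.4 N.
q = ½ρv² = ½ × 1.14 × 32.1² = 587.3 Pa.
Required CL = L/(qS) = 392.4/(587.3·1.66) = 0.4025.
CD = 0.0426 + 0.0563 × 0.4025² = 0.05172.
L/D = CL/CD = 0.4025 / 0.05172 = 7.78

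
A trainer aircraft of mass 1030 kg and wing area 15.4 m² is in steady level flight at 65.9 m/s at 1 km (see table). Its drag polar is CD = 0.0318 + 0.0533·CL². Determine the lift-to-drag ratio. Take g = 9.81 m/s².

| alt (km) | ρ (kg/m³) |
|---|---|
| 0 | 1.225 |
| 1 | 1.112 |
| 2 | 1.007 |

At 1 km, from the table: ρ = 1.112 kg/m³.
Weight W = mg = 1030 × 9.81 = 10104 N; in level flight L = W.
q = ½ρv² = ½ × 1.112 × 65.9² = 2415 Pa.
CL = W/(q·S) = 10104 / (2415 × 15.4) = 0.2717.
CD = 0.0318 + 0.0533 × 0.2717² = 0.03574.
L/D = CL/CD = 0.2717 / 0.03574 = 7.6

L/D = 7.6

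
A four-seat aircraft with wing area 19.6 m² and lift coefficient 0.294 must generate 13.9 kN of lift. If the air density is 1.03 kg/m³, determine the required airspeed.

L = ½ρv²S·CL ⇒ v = √(2L/(ρ·S·CL))
v = √(2 × 13900 / (1.03 × 19.6 × 0.294)) = √4684 = 68.4 m/s

v = 68.4 m/s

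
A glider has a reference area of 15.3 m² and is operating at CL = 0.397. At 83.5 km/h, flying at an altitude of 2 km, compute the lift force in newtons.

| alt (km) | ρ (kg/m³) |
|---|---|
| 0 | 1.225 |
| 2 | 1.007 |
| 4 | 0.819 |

At 2 km, from the table: ρ = 1.007 kg/m³.
Convert speed: v = 83.5 km/h ÷ 3.6 = 23.19 m/s.
Dynamic pressure q = ½ρv² = ½ × 1.007 × 23.19² = 270.9 Pa.
L = q·S·CL = 270.9 × 15.3 × 0.397 = 1650 N

L = 1650 N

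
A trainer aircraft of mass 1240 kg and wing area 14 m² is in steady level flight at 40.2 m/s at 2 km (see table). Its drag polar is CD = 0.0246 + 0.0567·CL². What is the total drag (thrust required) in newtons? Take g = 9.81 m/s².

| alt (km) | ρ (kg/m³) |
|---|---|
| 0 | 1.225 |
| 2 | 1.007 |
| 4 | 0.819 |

D = 1020 N

At 2 km, from the table: ρ = 1.007 kg/m³.
Level flight ⇒ L = W = m·g = 1240 × 9.81 = 12164 N.
q = ½ρv² = ½ × 1.007 × 40.2² = 813.7 Pa.
Required CL = L/(qS) = 12164/(813.7·14) = 1.068.
CD = 0.0246 + 0.0567 × 1.068² = 0.08926.
D = q·S·CD = 813.7 × 14 × 0.08926 = 1017 N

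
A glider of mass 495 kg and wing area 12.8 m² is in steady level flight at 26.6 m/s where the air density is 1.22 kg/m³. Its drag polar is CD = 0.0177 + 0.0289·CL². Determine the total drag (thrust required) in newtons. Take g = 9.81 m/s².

Weight W = mg = 495 × 9.81 = 4855.9 N; in level flight L = W.
q = ½ρv² = ½ × 1.22 × 26.6² = 431.6 Pa.
Required CL = L/(qS) = 4855.9/(431.6·12.8) = 0.879.
CD = 0.0177 + 0.0289 × 0.879² = 0.04003.
D = q·S·CD = 431.6 × 12.8 × 0.04003 = 221.1 N

D = 221 N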